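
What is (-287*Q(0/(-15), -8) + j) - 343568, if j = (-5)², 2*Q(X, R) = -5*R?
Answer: -349283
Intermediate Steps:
Q(X, R) = -5*R/2 (Q(X, R) = (-5*R)/2 = -5*R/2)
j = 25
(-287*Q(0/(-15), -8) + j) - 343568 = (-(-1435)*(-8)/2 + 25) - 343568 = (-287*20 + 25) - 343568 = (-5740 + 25) - 343568 = -5715 - 343568 = -349283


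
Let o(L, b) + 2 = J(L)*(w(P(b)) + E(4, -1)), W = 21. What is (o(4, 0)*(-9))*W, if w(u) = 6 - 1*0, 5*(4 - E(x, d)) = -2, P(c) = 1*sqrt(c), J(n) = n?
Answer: -37422/5 ≈ -7484.4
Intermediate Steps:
P(c) = sqrt(c)
E(x, d) = 22/5 (E(x, d) = 4 - 1/5*(-2) = 4 + 2/5 = 22/5)
w(u) = 6 (w(u) = 6 + 0 = 6)
o(L, b) = -2 + 52*L/5 (o(L, b) = -2 + L*(6 + 22/5) = -2 + L*(52/5) = -2 + 52*L/5)
(o(4, 0)*(-9))*W = ((-2 + (52/5)*4)*(-9))*21 = ((-2 + 208/5)*(-9))*21 = ((198/5)*(-9))*21 = -1782/5*21 = -37422/5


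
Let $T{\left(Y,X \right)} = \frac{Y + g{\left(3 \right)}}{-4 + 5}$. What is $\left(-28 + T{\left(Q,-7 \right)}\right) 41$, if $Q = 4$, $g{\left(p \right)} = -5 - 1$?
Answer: $-1230$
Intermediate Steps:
$g{\left(p \right)} = -6$ ($g{\left(p \right)} = -5 - 1 = -6$)
$T{\left(Y,X \right)} = -6 + Y$ ($T{\left(Y,X \right)} = \frac{Y - 6}{-4 + 5} = \frac{-6 + Y}{1} = \left(-6 + Y\right) 1 = -6 + Y$)
$\left(-28 + T{\left(Q,-7 \right)}\right) 41 = \left(-28 + \left(-6 + 4\right)\right) 41 = \left(-28 - 2\right) 41 = \left(-30\right) 41 = -1230$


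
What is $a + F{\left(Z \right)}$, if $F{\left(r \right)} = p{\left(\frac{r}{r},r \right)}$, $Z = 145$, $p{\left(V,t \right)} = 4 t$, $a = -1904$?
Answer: $-1324$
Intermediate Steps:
$F{\left(r \right)} = 4 r$
$a + F{\left(Z \right)} = -1904 + 4 \cdot 145 = -1904 + 580 = -1324$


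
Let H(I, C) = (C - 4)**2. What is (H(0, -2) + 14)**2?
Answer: 2500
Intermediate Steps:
H(I, C) = (-4 + C)**2
(H(0, -2) + 14)**2 = ((-4 - 2)**2 + 14)**2 = ((-6)**2 + 14)**2 = (36 + 14)**2 = 50**2 = 2500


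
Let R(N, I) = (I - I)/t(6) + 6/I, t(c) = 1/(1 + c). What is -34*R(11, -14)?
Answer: 102/7 ≈ 14.571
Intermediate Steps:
R(N, I) = 6/I (R(N, I) = (I - I)/(1/(1 + 6)) + 6/I = 0/(1/7) + 6/I = 0*7 + 6/I = 0 + 6/I = 6/I)
-34*R(11, -14) = -204/(-14) = -204*(-1)/14 = -34*(-3/7) = 102/7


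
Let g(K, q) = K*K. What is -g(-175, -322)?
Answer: -30625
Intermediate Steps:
g(K, q) = K²
-g(-175, -322) = -1*(-175)² = -1*30625 = -30625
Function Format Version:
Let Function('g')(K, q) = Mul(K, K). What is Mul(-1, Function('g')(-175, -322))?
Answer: -30625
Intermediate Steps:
Function('g')(K, q) = Pow(K, 2)
Mul(-1, Function('g')(-175, -322)) = Mul(-1, Pow(-175, 2)) = Mul(-1, 30625) = -30625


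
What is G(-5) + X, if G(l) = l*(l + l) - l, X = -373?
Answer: -318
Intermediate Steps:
G(l) = -l + 2*l**2 (G(l) = l*(2*l) - l = 2*l**2 - l = -l + 2*l**2)
G(-5) + X = -5*(-1 + 2*(-5)) - 373 = -5*(-1 - 10) - 373 = -5*(-11) - 373 = 55 - 373 = -318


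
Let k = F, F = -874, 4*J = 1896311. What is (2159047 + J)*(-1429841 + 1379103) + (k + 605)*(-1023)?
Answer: -267198416757/2 ≈ -1.3360e+11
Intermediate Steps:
J = 1896311/4 (J = (1/4)*1896311 = 1896311/4 ≈ 4.7408e+5)
k = -874
(2159047 + J)*(-1429841 + 1379103) + (k + 605)*(-1023) = (2159047 + 1896311/4)*(-1429841 + 1379103) + (-874 + 605)*(-1023) = (10532499/4)*(-50738) - 269*(-1023) = -267198967131/2 + 275187 = -267198416757/2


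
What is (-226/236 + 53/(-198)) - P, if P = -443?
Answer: 2580406/5841 ≈ 441.77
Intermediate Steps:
(-226/236 + 53/(-198)) - P = (-226/236 + 53/(-198)) - 1*(-443) = (-226*1/236 + 53*(-1/198)) + 443 = (-113/118 - 53/198) + 443 = -7157/5841 + 443 = 2580406/5841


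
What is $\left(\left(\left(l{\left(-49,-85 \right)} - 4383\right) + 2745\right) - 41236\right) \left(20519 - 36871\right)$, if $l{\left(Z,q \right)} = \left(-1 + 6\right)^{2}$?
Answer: $700666848$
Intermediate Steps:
$l{\left(Z,q \right)} = 25$ ($l{\left(Z,q \right)} = 5^{2} = 25$)
$\left(\left(\left(l{\left(-49,-85 \right)} - 4383\right) + 2745\right) - 41236\right) \left(20519 - 36871\right) = \left(\left(\left(25 - 4383\right) + 2745\right) - 41236\right) \left(20519 - 36871\right) = \left(\left(-4358 + 2745\right) - 41236\right) \left(-16352\right) = \left(-1613 - 41236\right) \left(-16352\right) = \left(-42849\right) \left(-16352\right) = 700666848$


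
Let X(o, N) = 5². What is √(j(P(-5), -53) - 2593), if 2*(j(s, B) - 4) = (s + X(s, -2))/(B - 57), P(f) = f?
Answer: 8*I*√4895/11 ≈ 50.883*I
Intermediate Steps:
X(o, N) = 25
j(s, B) = 4 + (25 + s)/(2*(-57 + B)) (j(s, B) = 4 + ((s + 25)/(B - 57))/2 = 4 + ((25 + s)/(-57 + B))/2 = 4 + (25 + s)/(2*(-57 + B)))
√(j(P(-5), -53) - 2593) = √((-431 - 5 + 8*(-53))/(2*(-57 - 53)) - 2593) = √((½)*(-431 - 5 - 424)/(-110) - 2593) = √((½)*(-1/110)*(-860) - 2593) = √(43/11 - 2593) = √(-28480/11) = 8*I*√4895/11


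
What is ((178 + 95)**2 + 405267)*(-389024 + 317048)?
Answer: -34533796896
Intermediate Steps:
((178 + 95)**2 + 405267)*(-389024 + 317048) = (273**2 + 405267)*(-71976) = (74529 + 405267)*(-71976) = 479796*(-71976) = -34533796896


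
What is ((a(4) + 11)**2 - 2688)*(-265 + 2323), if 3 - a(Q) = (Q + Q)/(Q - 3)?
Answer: -5457816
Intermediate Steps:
a(Q) = 3 - 2*Q/(-3 + Q) (a(Q) = 3 - (Q + Q)/(Q - 3) = 3 - 2*Q/(-3 + Q))
((a(4) + 11)**2 - 2688)*(-265 + 2323) = (((-9 + 4)/(-3 + 4) + 11)**2 - 2688)*(-265 + 2323) = ((-5/1 + 11)**2 - 2688)*2058 = ((1*(-5) + 11)**2 - 2688)*2058 = ((-5 + 11)**2 - 2688)*2058 = (6**2 - 2688)*2058 = (36 - 2688)*2058 = -2652*2058 = -5457816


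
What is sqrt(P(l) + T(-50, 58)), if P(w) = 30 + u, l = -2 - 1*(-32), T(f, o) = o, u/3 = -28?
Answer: 2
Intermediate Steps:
u = -84 (u = 3*(-28) = -84)
l = 30 (l = -2 + 32 = 30)
P(w) = -54 (P(w) = 30 - 84 = -54)
sqrt(P(l) + T(-50, 58)) = sqrt(-54 + 58) = sqrt(4) = 2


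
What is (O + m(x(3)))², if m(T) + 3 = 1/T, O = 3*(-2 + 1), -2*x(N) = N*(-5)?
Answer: 7744/225 ≈ 34.418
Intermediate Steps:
x(N) = 5*N/2 (x(N) = -N*(-5)/2 = -(-5)*N/2 = 5*N/2)
O = -3 (O = 3*(-1) = -3)
m(T) = -3 + 1/T
(O + m(x(3)))² = (-3 + (-3 + 1/((5/2)*3)))² = (-3 + (-3 + 1/(15/2)))² = (-3 + (-3 + 2/15))² = (-3 - 43/15)² = (-88/15)² = 7744/225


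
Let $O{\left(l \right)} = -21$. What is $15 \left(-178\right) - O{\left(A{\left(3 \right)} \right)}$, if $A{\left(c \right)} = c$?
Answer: $-2649$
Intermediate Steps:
$15 \left(-178\right) - O{\left(A{\left(3 \right)} \right)} = 15 \left(-178\right) - -21 = -2670 + 21 = -2649$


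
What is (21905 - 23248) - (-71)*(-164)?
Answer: -12987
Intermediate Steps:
(21905 - 23248) - (-71)*(-164) = -1343 - 1*11644 = -1343 - 11644 = -12987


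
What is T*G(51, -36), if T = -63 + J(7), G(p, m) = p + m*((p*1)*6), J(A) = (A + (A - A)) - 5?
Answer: 668865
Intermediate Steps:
J(A) = -5 + A (J(A) = (A + 0) - 5 = A - 5 = -5 + A)
G(p, m) = p + 6*m*p (G(p, m) = p + m*(p*6) = p + m*(6*p) = p + 6*m*p)
T = -61 (T = -63 + (-5 + 7) = -63 + 2 = -61)
T*G(51, -36) = -3111*(1 + 6*(-36)) = -3111*(1 - 216) = -3111*(-215) = -61*(-10965) = 668865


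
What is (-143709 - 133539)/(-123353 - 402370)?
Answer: 92416/175241 ≈ 0.52736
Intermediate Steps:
(-143709 - 133539)/(-123353 - 402370) = -277248/(-525723) = -277248*(-1/525723) = 92416/175241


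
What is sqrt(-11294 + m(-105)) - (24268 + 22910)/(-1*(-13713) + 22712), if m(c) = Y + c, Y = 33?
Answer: -47178/36425 + I*sqrt(11366) ≈ -1.2952 + 106.61*I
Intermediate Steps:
m(c) = 33 + c
sqrt(-11294 + m(-105)) - (24268 + 22910)/(-1*(-13713) + 22712) = sqrt(-11294 + (33 - 105)) - (24268 + 22910)/(-1*(-13713) + 22712) = sqrt(-11294 - 72) - 47178/(13713 + 22712) = sqrt(-11366) - 47178/36425 = I*sqrt(11366) - 47178/36425 = -47178/36425 + I*sqrt(11366)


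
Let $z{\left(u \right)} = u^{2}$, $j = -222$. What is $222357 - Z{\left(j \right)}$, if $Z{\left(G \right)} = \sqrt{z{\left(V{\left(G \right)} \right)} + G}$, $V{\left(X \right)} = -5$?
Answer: $222357 - i \sqrt{197} \approx 2.2236 \cdot 10^{5} - 14.036 i$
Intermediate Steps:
$Z{\left(G \right)} = \sqrt{25 + G}$ ($Z{\left(G \right)} = \sqrt{\left(-5\right)^{2} + G} = \sqrt{25 + G}$)
$222357 - Z{\left(j \right)} = 222357 - \sqrt{25 - 222} = 222357 - \sqrt{-197} = 222357 - i \sqrt{197}$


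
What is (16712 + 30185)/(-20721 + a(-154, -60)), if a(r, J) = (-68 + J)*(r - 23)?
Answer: 46897/1935 ≈ 24.236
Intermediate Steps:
a(r, J) = (-68 + J)*(-23 + r)
(16712 + 30185)/(-20721 + a(-154, -60)) = (16712 + 30185)/(-20721 + (1564 - 68*(-154) - 23*(-60) - 60*(-154))) = 46897/(-20721 + (1564 + 10472 + 1380 + 9240)) = 46897/(-20721 + 22656) = 46897/1935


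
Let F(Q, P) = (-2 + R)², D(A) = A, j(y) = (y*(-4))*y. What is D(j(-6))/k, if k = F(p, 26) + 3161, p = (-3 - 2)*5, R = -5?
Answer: -24/535 ≈ -0.044860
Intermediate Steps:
j(y) = -4*y² (j(y) = (-4*y)*y = -4*y²)
p = -25 (p = -5*5 = -25)
F(Q, P) = 49 (F(Q, P) = (-2 - 5)² = (-7)² = 49)
k = 3210 (k = 49 + 3161 = 3210)
D(j(-6))/k = -4*(-6)²/3210 = -4*36*(1/3210) = -144*1/3210 = -24/535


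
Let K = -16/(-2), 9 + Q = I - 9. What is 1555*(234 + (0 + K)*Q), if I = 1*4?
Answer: 189710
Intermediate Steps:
I = 4
Q = -14 (Q = -9 + (4 - 9) = -9 - 5 = -14)
K = 8 (K = -16*(-½) = 8)
1555*(234 + (0 + K)*Q) = 1555*(234 + (0 + 8)*(-14)) = 1555*(234 + 8*(-14)) = 1555*(234 - 112) = 1555*122 = 189710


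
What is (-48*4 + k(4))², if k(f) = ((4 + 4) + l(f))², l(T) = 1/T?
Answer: 3932289/256 ≈ 15361.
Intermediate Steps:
k(f) = (8 + 1/f)² (k(f) = ((4 + 4) + 1/f)² = (8 + 1/f)²)
(-48*4 + k(4))² = (-48*4 + (1 + 8*4)²/4²)² = (-192 + (1 + 32)²/16)² = (-192 + (1/16)*33²)² = (-192 + (1/16)*1089)² = (-192 + 1089/16)² = (-1983/16)² = 3932289/256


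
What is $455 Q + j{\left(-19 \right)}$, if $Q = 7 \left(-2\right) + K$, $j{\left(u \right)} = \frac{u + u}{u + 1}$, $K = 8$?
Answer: $- \frac{24551}{9} \approx -2727.9$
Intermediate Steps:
$j{\left(u \right)} = \frac{2 u}{1 + u}$
$Q = -6$ ($Q = 7 \left(-2\right) + 8 = -14 + 8 = -6$)
$455 Q + j{\left(-19 \right)} = 455 \left(-6\right) + 2 \left(-19\right) \frac{1}{1 - 19} = -2730 + 2 \left(-19\right) \frac{1}{-18} = -2730 + 2 \left(-19\right) \left(- \frac{1}{18}\right) = -2730 + \frac{19}{9} = - \frac{24551}{9}$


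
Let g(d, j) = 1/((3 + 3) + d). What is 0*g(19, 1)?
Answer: 0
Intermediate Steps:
g(d, j) = 1/(6 + d)
0*g(19, 1) = 0/(6 + 19) = 0/25 = 0*(1/25) = 0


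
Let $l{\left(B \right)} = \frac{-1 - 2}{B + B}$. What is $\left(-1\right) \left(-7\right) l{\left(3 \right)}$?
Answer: $- \frac{7}{2} \approx -3.5$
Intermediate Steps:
$l{\left(B \right)} = - \frac{3}{2 B}$
$\left(-1\right) \left(-7\right) l{\left(3 \right)} = \left(-1\right) \left(-7\right) \left(- \frac{3}{2 \cdot 3}\right) = 7 \left(\left(- \frac{3}{2}\right) \frac{1}{3}\right) = 7 \left(- \frac{1}{2}\right) = - \frac{7}{2}$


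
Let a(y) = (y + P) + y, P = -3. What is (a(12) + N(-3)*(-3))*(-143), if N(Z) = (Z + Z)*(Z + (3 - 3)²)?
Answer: 4719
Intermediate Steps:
N(Z) = 2*Z² (N(Z) = (2*Z)*(Z + 0²) = (2*Z)*(Z + 0) = (2*Z)*Z = 2*Z²)
a(y) = -3 + 2*y (a(y) = (y - 3) + y = (-3 + y) + y = -3 + 2*y)
(a(12) + N(-3)*(-3))*(-143) = ((-3 + 2*12) + (2*(-3)²)*(-3))*(-143) = ((-3 + 24) + (2*9)*(-3))*(-143) = (21 + 18*(-3))*(-143) = (21 - 54)*(-143) = -33*(-143) = 4719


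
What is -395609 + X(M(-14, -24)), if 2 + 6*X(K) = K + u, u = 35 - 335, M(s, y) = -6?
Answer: -1186981/3 ≈ -3.9566e+5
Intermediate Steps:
u = -300
X(K) = -151/3 + K/6 (X(K) = -⅓ + (K - 300)/6 = -⅓ + (-300 + K)/6 = -⅓ + (-50 + K/6) = -151/3 + K/6)
-395609 + X(M(-14, -24)) = -395609 + (-151/3 + (⅙)*(-6)) = -395609 + (-151/3 - 1) = -395609 - 154/3 = -1186981/3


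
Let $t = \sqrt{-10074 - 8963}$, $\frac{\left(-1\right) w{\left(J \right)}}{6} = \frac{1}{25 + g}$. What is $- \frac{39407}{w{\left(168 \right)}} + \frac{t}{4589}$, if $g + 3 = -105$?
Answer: $- \frac{3270781}{6} + \frac{i \sqrt{19037}}{4589} \approx -5.4513 \cdot 10^{5} + 0.030066 i$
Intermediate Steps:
$g = -108$ ($g = -3 - 105 = -108$)
$w{\left(J \right)} = \frac{6}{83}$ ($w{\left(J \right)} = - \frac{6}{25 - 108} = - \frac{6}{-83} = \left(-6\right) \left(- \frac{1}{83}\right) = \frac{6}{83}$)
$t = i \sqrt{19037}$ ($t = \sqrt{-19037} = i \sqrt{19037} \approx 137.97 i$)
$- \frac{39407}{w{\left(168 \right)}} + \frac{t}{4589} = - \frac{39407}{\frac{6}{83}} + \frac{i \sqrt{19037}}{4589} = \left(-39407\right) \frac{83}{6} + i \sqrt{19037} \cdot \frac{1}{4589} = - \frac{3270781}{6} + \frac{i \sqrt{19037}}{4589}$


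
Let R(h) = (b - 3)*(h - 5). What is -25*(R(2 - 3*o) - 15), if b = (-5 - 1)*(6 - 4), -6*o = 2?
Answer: -375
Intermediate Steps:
o = -1/3 (o = -1/6*2 = -1/3 ≈ -0.33333)
b = -12 (b = -6*2 = -12)
R(h) = 75 - 15*h (R(h) = (-12 - 3)*(h - 5) = -15*(-5 + h) = 75 - 15*h)
-25*(R(2 - 3*o) - 15) = -25*((75 - 15*(2 - 3*(-1/3))) - 15) = -25*((75 - 15*(2 + 1)) - 15) = -25*((75 - 15*3) - 15) = -25*((75 - 45) - 15) = -25*(30 - 15) = -25*15 = -375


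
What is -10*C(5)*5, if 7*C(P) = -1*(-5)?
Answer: -250/7 ≈ -35.714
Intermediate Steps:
C(P) = 5/7 (C(P) = (-1*(-5))/7 = (1/7)*5 = 5/7)
-10*C(5)*5 = -10*5/7*5 = -50/7*5 = -250/7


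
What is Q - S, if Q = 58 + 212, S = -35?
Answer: 305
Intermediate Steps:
Q = 270
Q - S = 270 - 1*(-35) = 270 + 35 = 305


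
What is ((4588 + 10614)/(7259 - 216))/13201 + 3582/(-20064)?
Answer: -55455026383/310907206192 ≈ -0.17837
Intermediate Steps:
((4588 + 10614)/(7259 - 216))/13201 + 3582/(-20064) = (15202/7043)*(1/13201) + 3582*(-1/20064) = (15202*(1/7043))*(1/13201) - 597/3344 = (15202/7043)*(1/13201) - 597/3344 = 15202/92974643 - 597/3344 = -55455026383/310907206192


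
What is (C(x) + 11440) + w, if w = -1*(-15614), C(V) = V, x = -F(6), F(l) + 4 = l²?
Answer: 27022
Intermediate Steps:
F(l) = -4 + l²
x = -32 (x = -(-4 + 6²) = -(-4 + 36) = -1*32 = -32)
w = 15614
(C(x) + 11440) + w = (-32 + 11440) + 15614 = 11408 + 15614 = 27022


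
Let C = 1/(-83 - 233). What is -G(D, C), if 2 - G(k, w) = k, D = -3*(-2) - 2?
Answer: 2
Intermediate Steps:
C = -1/316 (C = 1/(-316) = -1/316 ≈ -0.0031646)
D = 4 (D = 6 - 2 = 4)
G(k, w) = 2 - k
-G(D, C) = -(2 - 1*4) = -(2 - 4) = -1*(-2) = 2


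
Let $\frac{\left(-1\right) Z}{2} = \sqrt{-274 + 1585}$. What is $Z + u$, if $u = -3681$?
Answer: $-3681 - 2 \sqrt{1311} \approx -3753.4$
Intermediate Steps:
$Z = - 2 \sqrt{1311}$ ($Z = - 2 \sqrt{-274 + 1585} = - 2 \sqrt{1311} \approx -72.416$)
$Z + u = - 2 \sqrt{1311} - 3681 = -3681 - 2 \sqrt{1311}$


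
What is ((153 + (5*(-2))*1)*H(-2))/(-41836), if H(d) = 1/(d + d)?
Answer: 143/167344 ≈ 0.00085453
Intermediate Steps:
H(d) = 1/(2*d)
((153 + (5*(-2))*1)*H(-2))/(-41836) = ((153 + (5*(-2))*1)*((½)/(-2)))/(-41836) = ((153 - 10*1)*((½)*(-½)))*(-1/41836) = ((153 - 10)*(-¼))*(-1/41836) = (143*(-¼))*(-1/41836) = -143/4*(-1/41836) = 143/167344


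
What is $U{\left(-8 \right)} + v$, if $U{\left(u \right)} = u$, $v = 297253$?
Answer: $297245$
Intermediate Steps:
$U{\left(-8 \right)} + v = -8 + 297253 = 297245$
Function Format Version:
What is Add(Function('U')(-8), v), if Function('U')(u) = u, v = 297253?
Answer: 297245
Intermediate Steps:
Add(Function('U')(-8), v) = Add(-8, 297253) = 297245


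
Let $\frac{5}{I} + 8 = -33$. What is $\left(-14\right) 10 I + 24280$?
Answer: $\frac{996180}{41} \approx 24297.0$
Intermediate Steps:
$I = - \frac{5}{41}$ ($I = \frac{5}{-8 - 33} = \frac{5}{-41} = 5 \left(- \frac{1}{41}\right) = - \frac{5}{41} \approx -0.12195$)
$\left(-14\right) 10 I + 24280 = \left(-14\right) 10 \left(- \frac{5}{41}\right) + 24280 = \left(-140\right) \left(- \frac{5}{41}\right) + 24280 = \frac{700}{41} + 24280 = \frac{996180}{41}$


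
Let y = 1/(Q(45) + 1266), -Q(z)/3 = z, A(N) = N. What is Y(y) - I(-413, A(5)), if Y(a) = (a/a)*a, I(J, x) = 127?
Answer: -143636/1131 ≈ -127.00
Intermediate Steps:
Q(z) = -3*z
y = 1/1131 (y = 1/(-3*45 + 1266) = 1/(-135 + 1266) = 1/1131 ≈ 0.00088417)
Y(a) = a (Y(a) = 1*a = a)
Y(y) - I(-413, A(5)) = 1/1131 - 1*127 = 1/1131 - 127 = -143636/1131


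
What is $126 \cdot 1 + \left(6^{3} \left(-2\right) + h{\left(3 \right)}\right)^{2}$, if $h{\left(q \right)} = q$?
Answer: $184167$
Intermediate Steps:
$126 \cdot 1 + \left(6^{3} \left(-2\right) + h{\left(3 \right)}\right)^{2} = 126 \cdot 1 + \left(6^{3} \left(-2\right) + 3\right)^{2} = 126 + \left(216 \left(-2\right) + 3\right)^{2} = 126 + \left(-432 + 3\right)^{2} = 126 + \left(-429\right)^{2} = 126 + 184041 = 184167$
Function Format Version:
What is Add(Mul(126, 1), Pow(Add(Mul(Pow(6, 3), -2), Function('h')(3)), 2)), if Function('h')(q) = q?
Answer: 184167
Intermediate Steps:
Add(Mul(126, 1), Pow(Add(Mul(Pow(6, 3), -2), Function('h')(3)), 2)) = Add(Mul(126, 1), Pow(Add(Mul(Pow(6, 3), -2), 3), 2)) = Add(126, Pow(Add(Mul(216, -2), 3), 2)) = Add(126, Pow(Add(-432, 3), 2)) = Add(126, Pow(-429, 2)) = Add(126, 184041) = 184167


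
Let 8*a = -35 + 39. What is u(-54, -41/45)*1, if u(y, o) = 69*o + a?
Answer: -1871/30 ≈ -62.367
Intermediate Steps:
a = ½ (a = (-35 + 39)/8 = (⅛)*4 = ½ ≈ 0.50000)
u(y, o) = ½ + 69*o (u(y, o) = 69*o + ½ = ½ + 69*o)
u(-54, -41/45)*1 = (½ + 69*(-41/45))*1 = (½ - 943/15)*1 = -1871/30*1 = -1871/30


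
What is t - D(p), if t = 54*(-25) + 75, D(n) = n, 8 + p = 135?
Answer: -1402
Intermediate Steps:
p = 127 (p = -8 + 135 = 127)
t = -1275 (t = -1350 + 75 = -1275)
t - D(p) = -1275 - 1*127 = -1275 - 127 = -1402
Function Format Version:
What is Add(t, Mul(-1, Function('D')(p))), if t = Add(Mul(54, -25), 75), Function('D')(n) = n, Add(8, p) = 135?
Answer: -1402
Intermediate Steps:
p = 127 (p = Add(-8, 135) = 127)
t = -1275 (t = Add(-1350, 75) = -1275)
Add(t, Mul(-1, Function('D')(p))) = Add(-1275, Mul(-1, 127)) = Add(-1275, -127) = -1402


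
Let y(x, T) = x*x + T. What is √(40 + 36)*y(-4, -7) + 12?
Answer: 12 + 18*√19 ≈ 90.460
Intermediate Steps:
y(x, T) = T + x² (y(x, T) = x² + T = T + x²)
√(40 + 36)*y(-4, -7) + 12 = √(40 + 36)*(-7 + (-4)²) + 12 = √76*(-7 + 16) + 12 = (2*√19)*9 + 12 = 18*√19 + 12 = 12 + 18*√19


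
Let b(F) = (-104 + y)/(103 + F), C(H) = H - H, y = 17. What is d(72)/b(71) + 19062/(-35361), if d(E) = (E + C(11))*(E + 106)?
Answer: -100710246/3929 ≈ -25633.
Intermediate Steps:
C(H) = 0
b(F) = -87/(103 + F) (b(F) = (-104 + 17)/(103 + F) = -87/(103 + F))
d(E) = E*(106 + E) (d(E) = (E + 0)*(E + 106) = E*(106 + E))
d(72)/b(71) + 19062/(-35361) = (72*(106 + 72))/((-87/(103 + 71))) + 19062/(-35361) = (72*178)/((-87/174)) + 19062*(-1/35361) = 12816/((-87*1/174)) - 2118/3929 = 12816/(-½) - 2118/3929 = 12816*(-2) - 2118/3929 = -25632 - 2118/3929 = -100710246/3929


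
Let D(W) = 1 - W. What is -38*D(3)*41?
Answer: 3116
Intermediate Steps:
-38*D(3)*41 = -38*(1 - 1*3)*41 = -38*(1 - 3)*41 = -38*(-2)*41 = 76*41 = 3116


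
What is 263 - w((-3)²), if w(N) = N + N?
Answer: 245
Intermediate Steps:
w(N) = 2*N
263 - w((-3)²) = 263 - 2*(-3)² = 263 - 2*9 = 263 - 1*18 = 263 - 18 = 245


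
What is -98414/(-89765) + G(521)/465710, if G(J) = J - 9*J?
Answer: 4545824342/4180445815 ≈ 1.0874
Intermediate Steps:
G(J) = -8*J
-98414/(-89765) + G(521)/465710 = -98414/(-89765) - 8*521/465710 = -98414*(-1/89765) - 4168*1/465710 = 98414/89765 - 2084/232855 = 4545824342/4180445815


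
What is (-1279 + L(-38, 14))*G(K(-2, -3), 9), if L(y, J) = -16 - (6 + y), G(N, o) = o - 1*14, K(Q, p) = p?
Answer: 6315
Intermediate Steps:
G(N, o) = -14 + o (G(N, o) = o - 14 = -14 + o)
L(y, J) = -22 - y (L(y, J) = -16 + (-6 - y) = -22 - y)
(-1279 + L(-38, 14))*G(K(-2, -3), 9) = (-1279 + (-22 - 1*(-38)))*(-14 + 9) = (-1279 + (-22 + 38))*(-5) = (-1279 + 16)*(-5) = -1263*(-5) = 6315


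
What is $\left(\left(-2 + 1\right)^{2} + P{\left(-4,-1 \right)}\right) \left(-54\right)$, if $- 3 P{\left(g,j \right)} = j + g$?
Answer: $-144$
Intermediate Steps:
$P{\left(g,j \right)} = - \frac{g}{3} - \frac{j}{3}$ ($P{\left(g,j \right)} = - \frac{j + g}{3} = - \frac{g + j}{3} = - \frac{g}{3} - \frac{j}{3}$)
$\left(\left(-2 + 1\right)^{2} + P{\left(-4,-1 \right)}\right) \left(-54\right) = \left(\left(-2 + 1\right)^{2} - - \frac{5}{3}\right) \left(-54\right) = \left(\left(-1\right)^{2} + \left(\frac{4}{3} + \frac{1}{3}\right)\right) \left(-54\right) = \left(1 + \frac{5}{3}\right) \left(-54\right) = \frac{8}{3} \left(-54\right) = -144$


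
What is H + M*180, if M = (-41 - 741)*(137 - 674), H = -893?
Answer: 75587227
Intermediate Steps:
M = 419934 (M = -782*(-537) = 419934)
H + M*180 = -893 + 419934*180 = -893 + 75588120 = 75587227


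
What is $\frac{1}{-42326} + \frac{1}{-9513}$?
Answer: $- \frac{51839}{402647238} \approx -0.00012875$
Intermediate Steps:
$\frac{1}{-42326} + \frac{1}{-9513} = - \frac{1}{42326} - \frac{1}{9513} = - \frac{51839}{402647238}$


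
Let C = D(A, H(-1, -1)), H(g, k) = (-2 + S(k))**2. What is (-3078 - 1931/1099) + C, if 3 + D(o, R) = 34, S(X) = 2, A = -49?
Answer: -3350584/1099 ≈ -3048.8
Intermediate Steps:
H(g, k) = 0 (H(g, k) = (-2 + 2)**2 = 0**2 = 0)
D(o, R) = 31 (D(o, R) = -3 + 34 = 31)
C = 31
(-3078 - 1931/1099) + C = (-3078 - 1931/1099) + 31 = -3384653/1099 + 31 = -3350584/1099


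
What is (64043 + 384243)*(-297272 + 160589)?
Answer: -61273075338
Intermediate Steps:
(64043 + 384243)*(-297272 + 160589) = 448286*(-136683) = -61273075338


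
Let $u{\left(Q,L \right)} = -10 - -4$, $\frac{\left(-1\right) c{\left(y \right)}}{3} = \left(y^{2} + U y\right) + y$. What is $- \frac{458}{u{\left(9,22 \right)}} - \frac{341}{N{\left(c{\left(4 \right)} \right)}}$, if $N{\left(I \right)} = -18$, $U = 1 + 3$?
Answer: $\frac{1715}{18} \approx 95.278$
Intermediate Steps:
$U = 4$
$c{\left(y \right)} = - 15 y - 3 y^{2}$ ($c{\left(y \right)} = - 3 \left(\left(y^{2} + 4 y\right) + y\right) = - 3 \left(y^{2} + 5 y\right) = - 15 y - 3 y^{2}$)
$u{\left(Q,L \right)} = -6$ ($u{\left(Q,L \right)} = -10 + 4 = -6$)
$- \frac{458}{u{\left(9,22 \right)}} - \frac{341}{N{\left(c{\left(4 \right)} \right)}} = - \frac{458}{-6} - \frac{341}{-18} = \left(-458\right) \left(- \frac{1}{6}\right) - - \frac{341}{18} = \frac{229}{3} + \frac{341}{18} = \frac{1715}{18}$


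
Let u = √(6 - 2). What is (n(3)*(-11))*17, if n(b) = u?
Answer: -374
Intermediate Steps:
u = 2 (u = √4 = 2)
n(b) = 2
(n(3)*(-11))*17 = (2*(-11))*17 = -22*17 = -374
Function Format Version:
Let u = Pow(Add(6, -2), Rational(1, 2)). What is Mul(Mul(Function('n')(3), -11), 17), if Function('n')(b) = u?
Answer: -374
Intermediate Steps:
u = 2 (u = Pow(4, Rational(1, 2)) = 2)
Function('n')(b) = 2
Mul(Mul(Function('n')(3), -11), 17) = Mul(Mul(2, -11), 17) = Mul(-22, 17) = -374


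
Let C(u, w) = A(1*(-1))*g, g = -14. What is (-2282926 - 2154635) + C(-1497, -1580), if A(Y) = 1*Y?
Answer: -4437547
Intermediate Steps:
A(Y) = Y
C(u, w) = 14 (C(u, w) = (1*(-1))*(-14) = -1*(-14) = 14)
(-2282926 - 2154635) + C(-1497, -1580) = (-2282926 - 2154635) + 14 = -4437561 + 14 = -4437547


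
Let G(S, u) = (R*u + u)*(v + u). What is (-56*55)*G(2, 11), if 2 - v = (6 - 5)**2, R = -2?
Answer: 406560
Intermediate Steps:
v = 1 (v = 2 - (6 - 5)**2 = 2 - 1*1**2 = 2 - 1*1 = 2 - 1 = 1)
G(S, u) = -u*(1 + u) (G(S, u) = (-2*u + u)*(1 + u) = (-u)*(1 + u) = -u*(1 + u))
(-56*55)*G(2, 11) = (-56*55)*(-1*11*(1 + 11)) = -(-3080)*11*12 = -3080*(-132) = 406560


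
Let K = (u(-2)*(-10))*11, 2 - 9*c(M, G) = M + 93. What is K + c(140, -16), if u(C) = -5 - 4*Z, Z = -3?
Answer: -2387/3 ≈ -795.67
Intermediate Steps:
c(M, G) = -91/9 - M/9 (c(M, G) = 2/9 - (M + 93)/9 = 2/9 - (93 + M)/9 = 2/9 + (-31/3 - M/9) = -91/9 - M/9)
u(C) = 7 (u(C) = -5 - 4*(-3) = -5 + 12 = 7)
K = -770 (K = (7*(-10))*11 = -70*11 = -770)
K + c(140, -16) = -770 + (-91/9 - ⅑*140) = -770 + (-91/9 - 140/9) = -770 - 77/3 = -2387/3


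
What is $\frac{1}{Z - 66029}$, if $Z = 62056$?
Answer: $- \frac{1}{3973} \approx -0.0002517$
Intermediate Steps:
$\frac{1}{Z - 66029} = \frac{1}{62056 - 66029} = \frac{1}{-3973} = - \frac{1}{3973}$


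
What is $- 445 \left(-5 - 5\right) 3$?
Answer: $13350$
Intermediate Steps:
$- 445 \left(-5 - 5\right) 3 = - 445 \left(\left(-10\right) 3\right) = \left(-445\right) \left(-30\right) = 13350$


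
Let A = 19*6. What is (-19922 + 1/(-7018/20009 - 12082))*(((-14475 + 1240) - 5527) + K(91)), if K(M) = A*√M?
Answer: 1369130851216837/3662966 - 8318991420889*√91/3662966 ≈ 3.5211e+8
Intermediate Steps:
A = 114
K(M) = 114*√M
(-19922 + 1/(-7018/20009 - 12082))*(((-14475 + 1240) - 5527) + K(91)) = (-19922 + 1/(-7018/20009 - 12082))*(((-14475 + 1240) - 5527) + 114*√91) = (-19922 + 1/(-7018*1/20009 - 12082))*((-13235 - 5527) + 114*√91) = (-19922 + 1/(-638/1819 - 12082))*(-18762 + 114*√91) = (-19922 + 1/(-21977796/1819))*(-18762 + 114*√91) = (-19922 - 1819/21977796)*(-18762 + 114*√91) = -437841653731*(-18762 + 114*√91)/21977796 = 1369130851216837/3662966 - 8318991420889*√91/3662966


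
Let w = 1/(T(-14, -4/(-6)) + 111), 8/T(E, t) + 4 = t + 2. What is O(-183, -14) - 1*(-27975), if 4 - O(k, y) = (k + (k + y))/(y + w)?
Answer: 41061251/1469 ≈ 27952.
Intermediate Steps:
T(E, t) = 8/(-2 + t) (T(E, t) = 8/(-4 + (t + 2)) = 8/(-4 + (2 + t)) = 8/(-2 + t))
w = 1/105 (w = 1/(8/(-2 - 4/(-6)) + 111) = 1/(8/(-2 - 4*(-⅙)) + 111) = 1/(8/(-2 + ⅔) + 111) = 1/(8/(-4/3) + 111) = 1/(8*(-¾) + 111) = 1/(-6 + 111) = 1/105 ≈ 0.0095238)
O(k, y) = 4 - (y + 2*k)/(1/105 + y) (O(k, y) = 4 - (k + (k + y))/(y + 1/105) = 4 - (y + 2*k)/(1/105 + y))
O(-183, -14) - 1*(-27975) = (4 - 210*(-183) + 315*(-14))/(1 + 105*(-14)) - 1*(-27975) = (4 + 38430 - 4410)/(1 - 1470) + 27975 = 34024/(-1469) + 27975 = -1/1469*34024 + 27975 = -34024/1469 + 27975 = 41061251/1469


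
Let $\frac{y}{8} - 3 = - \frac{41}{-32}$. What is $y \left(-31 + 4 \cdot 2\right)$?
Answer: $- \frac{3151}{4} \approx -787.75$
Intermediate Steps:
$y = \frac{137}{4}$ ($y = 24 + 8 \left(- \frac{41}{-32}\right) = 24 + 8 \left(\left(-41\right) \left(- \frac{1}{32}\right)\right) = 24 + 8 \cdot \frac{41}{32} = 24 + \frac{41}{4} = \frac{137}{4} \approx 34.25$)
$y \left(-31 + 4 \cdot 2\right) = \frac{137 \left(-31 + 4 \cdot 2\right)}{4} = \frac{137 \left(-31 + 8\right)}{4} = \frac{137}{4} \left(-23\right) = - \frac{3151}{4}$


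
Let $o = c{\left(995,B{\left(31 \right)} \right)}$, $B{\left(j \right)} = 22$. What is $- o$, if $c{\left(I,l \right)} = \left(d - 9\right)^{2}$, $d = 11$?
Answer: $-4$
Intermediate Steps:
$c{\left(I,l \right)} = 4$ ($c{\left(I,l \right)} = \left(11 - 9\right)^{2} = 2^{2} = 4$)
$o = 4$
$- o = \left(-1\right) 4 = -4$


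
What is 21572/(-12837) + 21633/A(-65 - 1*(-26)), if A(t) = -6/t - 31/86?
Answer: -9408385970/89859 ≈ -1.0470e+5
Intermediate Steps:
A(t) = -31/86 - 6/t (A(t) = -6/t - 31*1/86 = -6/t - 31/86 = -31/86 - 6/t)
21572/(-12837) + 21633/A(-65 - 1*(-26)) = 21572/(-12837) + 21633/(-31/86 - 6/(-65 - 1*(-26))) = 21572*(-1/12837) + 21633/(-31/86 - 6/(-65 + 26)) = -21572/12837 + 21633/(-31/86 - 6/(-39)) = -21572/12837 + 21633/(-31/86 - 6*(-1/39)) = -21572/12837 + 21633/(-31/86 + 2/13) = -21572/12837 + 21633/(-231/1118) = -21572/12837 + 21633*(-1118/231) = -21572/12837 - 8061898/77 = -9408385970/89859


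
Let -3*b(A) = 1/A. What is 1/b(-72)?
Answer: 216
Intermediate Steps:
b(A) = -1/(3*A)
1/b(-72) = 1/(-⅓/(-72)) = 1/(-⅓*(-1/72)) = 1/(1/216) = 216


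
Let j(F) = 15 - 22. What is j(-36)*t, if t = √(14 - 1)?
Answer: -7*√13 ≈ -25.239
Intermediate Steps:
j(F) = -7
t = √13 ≈ 3.6056
j(-36)*t = -7*√13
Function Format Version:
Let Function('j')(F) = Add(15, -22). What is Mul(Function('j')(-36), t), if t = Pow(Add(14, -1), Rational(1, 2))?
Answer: Mul(-7, Pow(13, Rational(1, 2))) ≈ -25.239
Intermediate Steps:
Function('j')(F) = -7
t = Pow(13, Rational(1, 2)) ≈ 3.6056
Mul(Function('j')(-36), t) = Mul(-7, Pow(13, Rational(1, 2)))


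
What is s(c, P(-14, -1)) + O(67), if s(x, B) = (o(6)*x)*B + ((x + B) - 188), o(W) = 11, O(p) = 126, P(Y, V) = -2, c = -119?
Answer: 2435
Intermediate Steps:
s(x, B) = -188 + B + x + 11*B*x (s(x, B) = (11*x)*B + ((x + B) - 188) = 11*B*x + ((B + x) - 188) = 11*B*x + (-188 + B + x) = -188 + B + x + 11*B*x)
s(c, P(-14, -1)) + O(67) = (-188 - 2 - 119 + 11*(-2)*(-119)) + 126 = (-188 - 2 - 119 + 2618) + 126 = 2309 + 126 = 2435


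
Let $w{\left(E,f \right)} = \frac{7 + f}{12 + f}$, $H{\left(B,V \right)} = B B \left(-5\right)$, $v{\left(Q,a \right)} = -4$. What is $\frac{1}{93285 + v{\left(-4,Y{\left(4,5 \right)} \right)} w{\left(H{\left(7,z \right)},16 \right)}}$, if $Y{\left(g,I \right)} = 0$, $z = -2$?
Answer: $\frac{7}{652972} \approx 1.072 \cdot 10^{-5}$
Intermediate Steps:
$H{\left(B,V \right)} = - 5 B^{2}$ ($H{\left(B,V \right)} = B^{2} \left(-5\right) = - 5 B^{2}$)
$w{\left(E,f \right)} = \frac{7 + f}{12 + f}$
$\frac{1}{93285 + v{\left(-4,Y{\left(4,5 \right)} \right)} w{\left(H{\left(7,z \right)},16 \right)}} = \frac{1}{93285 - 4 \frac{7 + 16}{12 + 16}} = \frac{1}{93285 - 4 \cdot \frac{1}{28} \cdot 23} = \frac{1}{93285 - \frac{23}{7}} = \frac{1}{\frac{652972}{7}} = \frac{7}{652972}$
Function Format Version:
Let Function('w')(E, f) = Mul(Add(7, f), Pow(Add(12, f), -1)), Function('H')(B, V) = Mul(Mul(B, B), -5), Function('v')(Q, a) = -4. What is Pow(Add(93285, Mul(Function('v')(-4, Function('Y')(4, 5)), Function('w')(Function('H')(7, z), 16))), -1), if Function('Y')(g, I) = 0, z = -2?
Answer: Rational(7, 652972) ≈ 1.0720e-5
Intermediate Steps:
Function('H')(B, V) = Mul(-5, Pow(B, 2)) (Function('H')(B, V) = Mul(Pow(B, 2), -5) = Mul(-5, Pow(B, 2)))
Function('w')(E, f) = Mul(Pow(Add(12, f), -1), Add(7, f))
Pow(Add(93285, Mul(Function('v')(-4, Function('Y')(4, 5)), Function('w')(Function('H')(7, z), 16))), -1) = Pow(Add(93285, Mul(-4, Mul(Pow(Add(12, 16), -1), Add(7, 16)))), -1) = Pow(Add(93285, Mul(-4, Mul(Pow(28, -1), 23))), -1) = Pow(Add(93285, Mul(-4, Mul(Rational(1, 28), 23))), -1) = Pow(Add(93285, Mul(-4, Rational(23, 28))), -1) = Pow(Add(93285, Rational(-23, 7)), -1) = Pow(Rational(652972, 7), -1) = Rational(7, 652972)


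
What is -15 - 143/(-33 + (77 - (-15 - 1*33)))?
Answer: -1523/92 ≈ -16.554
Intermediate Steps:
-15 - 143/(-33 + (77 - (-15 - 1*33))) = -15 - 143/(-33 + (77 - (-15 - 33))) = -15 - 143/(-33 + (77 - 1*(-48))) = -15 - 143/(-33 + (77 + 48)) = -15 - 143/(-33 + 125) = -15 - 143/92 = -1523/92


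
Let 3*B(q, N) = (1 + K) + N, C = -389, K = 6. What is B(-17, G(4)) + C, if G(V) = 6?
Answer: -1154/3 ≈ -384.67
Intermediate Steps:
B(q, N) = 7/3 + N/3 (B(q, N) = ((1 + 6) + N)/3 = (7 + N)/3 = 7/3 + N/3)
B(-17, G(4)) + C = (7/3 + (1/3)*6) - 389 = (7/3 + 2) - 389 = 13/3 - 389 = -1154/3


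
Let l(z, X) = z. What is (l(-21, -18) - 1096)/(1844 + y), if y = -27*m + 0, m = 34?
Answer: -1117/926 ≈ -1.2063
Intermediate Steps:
y = -918 (y = -27*34 + 0 = -918 + 0 = -918)
(l(-21, -18) - 1096)/(1844 + y) = (-21 - 1096)/(1844 - 918) = -1117/926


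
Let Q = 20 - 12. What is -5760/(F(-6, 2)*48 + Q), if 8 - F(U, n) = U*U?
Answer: 720/167 ≈ 4.3114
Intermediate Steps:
F(U, n) = 8 - U**2 (F(U, n) = 8 - U*U = 8 - U**2)
Q = 8
-5760/(F(-6, 2)*48 + Q) = -5760/((8 - 1*(-6)**2)*48 + 8) = -5760/((8 - 1*36)*48 + 8) = -5760/((8 - 36)*48 + 8) = -5760/(-28*48 + 8) = -5760/(-1344 + 8) = -5760/(-1336) = -5760*(-1/1336) = 720/167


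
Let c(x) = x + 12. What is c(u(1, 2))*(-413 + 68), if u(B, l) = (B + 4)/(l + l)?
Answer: -18285/4 ≈ -4571.3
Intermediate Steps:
u(B, l) = (4 + B)/(2*l) (u(B, l) = (4 + B)/((2*l)) = (4 + B)*(1/(2*l)) = (4 + B)/(2*l))
c(x) = 12 + x
c(u(1, 2))*(-413 + 68) = (12 + (½)*(4 + 1)/2)*(-413 + 68) = (12 + (½)*(½)*5)*(-345) = (12 + 5/4)*(-345) = (53/4)*(-345) = -18285/4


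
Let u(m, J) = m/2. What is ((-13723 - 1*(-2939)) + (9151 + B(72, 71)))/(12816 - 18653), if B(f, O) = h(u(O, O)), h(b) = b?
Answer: 3195/11674 ≈ 0.27368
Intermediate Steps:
u(m, J) = m/2 (u(m, J) = m*(1/2) = m/2)
B(f, O) = O/2
((-13723 - 1*(-2939)) + (9151 + B(72, 71)))/(12816 - 18653) = ((-13723 - 1*(-2939)) + (9151 + (1/2)*71))/(12816 - 18653) = ((-13723 + 2939) + (9151 + 71/2))/(-5837) = (-10784 + 18373/2)*(-1/5837) = -3195/2*(-1/5837) = 3195/11674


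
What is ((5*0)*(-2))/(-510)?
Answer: 0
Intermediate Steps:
((5*0)*(-2))/(-510) = (0*(-2))*(-1/510) = 0*(-1/510) = 0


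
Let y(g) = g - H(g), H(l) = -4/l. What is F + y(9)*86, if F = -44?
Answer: 6914/9 ≈ 768.22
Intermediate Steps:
y(g) = g + 4/g (y(g) = g - (-4)/g = g + 4/g)
F + y(9)*86 = -44 + (9 + 4/9)*86 = -44 + (85/9)*86 = -44 + 7310/9 = 6914/9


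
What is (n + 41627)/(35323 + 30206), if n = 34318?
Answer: 25315/21843 ≈ 1.1590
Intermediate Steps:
(n + 41627)/(35323 + 30206) = (34318 + 41627)/(35323 + 30206) = 75945/65529 = 75945*(1/65529) = 25315/21843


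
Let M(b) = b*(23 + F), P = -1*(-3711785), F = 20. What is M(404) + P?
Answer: 3729157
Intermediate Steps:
P = 3711785
M(b) = 43*b (M(b) = b*(23 + 20) = b*43 = 43*b)
M(404) + P = 43*404 + 3711785 = 17372 + 3711785 = 3729157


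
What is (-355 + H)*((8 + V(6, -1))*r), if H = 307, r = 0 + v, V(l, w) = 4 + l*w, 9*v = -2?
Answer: 64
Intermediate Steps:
v = -2/9 (v = (⅑)*(-2) = -2/9 ≈ -0.22222)
r = -2/9 (r = 0 - 2/9 = -2/9 ≈ -0.22222)
(-355 + H)*((8 + V(6, -1))*r) = (-355 + 307)*((8 + (4 + 6*(-1)))*(-2/9)) = -48*(8 + (4 - 6))*(-2)/9 = -48*(8 - 2)*(-2)/9 = -288*(-2)/9 = -48*(-4/3) = 64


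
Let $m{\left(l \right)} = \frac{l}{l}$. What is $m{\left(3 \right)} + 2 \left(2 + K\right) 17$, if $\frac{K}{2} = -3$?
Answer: $-135$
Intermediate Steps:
$m{\left(l \right)} = 1$
$K = -6$ ($K = 2 \left(-3\right) = -6$)
$m{\left(3 \right)} + 2 \left(2 + K\right) 17 = 1 + 2 \left(2 - 6\right) 17 = 1 + 2 \left(-4\right) 17 = 1 - 136 = -135$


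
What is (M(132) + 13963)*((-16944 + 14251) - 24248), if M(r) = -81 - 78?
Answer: -371893564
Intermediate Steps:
M(r) = -159
(M(132) + 13963)*((-16944 + 14251) - 24248) = (-159 + 13963)*((-16944 + 14251) - 24248) = 13804*(-2693 - 24248) = 13804*(-26941) = -371893564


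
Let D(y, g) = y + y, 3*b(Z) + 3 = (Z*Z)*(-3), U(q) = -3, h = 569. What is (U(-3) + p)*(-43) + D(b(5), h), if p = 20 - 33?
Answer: 636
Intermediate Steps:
b(Z) = -1 - Z² (b(Z) = -1 + ((Z*Z)*(-3))/3 = -1 + (Z²*(-3))/3 = -1 + (-3*Z²)/3 = -1 - Z²)
D(y, g) = 2*y
p = -13
(U(-3) + p)*(-43) + D(b(5), h) = (-3 - 13)*(-43) + 2*(-1 - 1*5²) = -16*(-43) + 2*(-1 - 1*25) = 688 + 2*(-1 - 25) = 688 + 2*(-26) = 688 - 52 = 636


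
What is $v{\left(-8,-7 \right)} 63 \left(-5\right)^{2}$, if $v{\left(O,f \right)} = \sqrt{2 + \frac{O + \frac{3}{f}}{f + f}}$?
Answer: $\frac{225 \sqrt{510}}{2} \approx 2540.6$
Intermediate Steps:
$v{\left(O,f \right)} = \sqrt{2 + \frac{O + \frac{3}{f}}{2 f}}$
$v{\left(-8,-7 \right)} 63 \left(-5\right)^{2} = \frac{\sqrt{8 + \frac{6}{49} + 2 \left(-8\right) \frac{1}{-7}}}{2} \cdot 63 \left(-5\right)^{2} = \frac{\sqrt{8 + 6 \cdot \frac{1}{49} + 2 \left(-8\right) \left(- \frac{1}{7}\right)}}{2} \cdot 63 \cdot 25 = \frac{\sqrt{8 + \frac{6}{49} + \frac{16}{7}}}{2} \cdot 63 \cdot 25 = \frac{\sqrt{\frac{510}{49}}}{2} \cdot 63 \cdot 25 = \frac{\frac{1}{7} \sqrt{510}}{2} \cdot 63 \cdot 25 = \frac{\sqrt{510}}{14} \cdot 63 \cdot 25 = \frac{9 \sqrt{510}}{2} \cdot 25 = \frac{225 \sqrt{510}}{2}$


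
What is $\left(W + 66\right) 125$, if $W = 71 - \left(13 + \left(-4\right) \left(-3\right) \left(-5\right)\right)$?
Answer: $23000$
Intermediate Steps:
$W = 118$ ($W = 71 - \left(13 + 12 \left(-5\right)\right) = 71 - \left(13 - 60\right) = 71 - -47 = 71 + 47 = 118$)
$\left(W + 66\right) 125 = \left(118 + 66\right) 125 = 184 \cdot 125 = 23000$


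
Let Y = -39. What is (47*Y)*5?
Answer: -9165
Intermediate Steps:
(47*Y)*5 = (47*(-39))*5 = -1833*5 = -9165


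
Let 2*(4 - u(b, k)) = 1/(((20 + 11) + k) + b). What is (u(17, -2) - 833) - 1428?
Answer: -207645/92 ≈ -2257.0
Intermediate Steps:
u(b, k) = 4 - 1/(2*(31 + b + k)) (u(b, k) = 4 - 1/(2*(((20 + 11) + k) + b)) = 4 - 1/(2*((31 + k) + b)) = 4 - 1/(2*(31 + b + k)))
(u(17, -2) - 833) - 1428 = ((247/2 + 4*17 + 4*(-2))/(31 + 17 - 2) - 833) - 1428 = ((247/2 + 68 - 8)/46 - 833) - 1428 = ((1/46)*(367/2) - 833) - 1428 = (367/92 - 833) - 1428 = -76269/92 - 1428 = -207645/92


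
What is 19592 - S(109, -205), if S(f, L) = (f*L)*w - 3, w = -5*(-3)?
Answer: 354770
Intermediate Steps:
w = 15
S(f, L) = -3 + 15*L*f (S(f, L) = (f*L)*15 - 3 = (L*f)*15 - 3 = 15*L*f - 3 = -3 + 15*L*f)
19592 - S(109, -205) = 19592 - (-3 + 15*(-205)*109) = 19592 - (-3 - 335175) = 19592 - 1*(-335178) = 19592 + 335178 = 354770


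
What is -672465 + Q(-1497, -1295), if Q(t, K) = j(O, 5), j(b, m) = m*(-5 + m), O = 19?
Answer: -672465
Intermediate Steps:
Q(t, K) = 0 (Q(t, K) = 5*(-5 + 5) = 5*0 = 0)
-672465 + Q(-1497, -1295) = -672465 + 0 = -672465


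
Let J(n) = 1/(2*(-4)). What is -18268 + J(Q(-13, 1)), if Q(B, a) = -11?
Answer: -146145/8 ≈ -18268.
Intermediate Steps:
J(n) = -1/8 (J(n) = 1/(-8) = -1/8)
-18268 + J(Q(-13, 1)) = -18268 - 1/8 = -146145/8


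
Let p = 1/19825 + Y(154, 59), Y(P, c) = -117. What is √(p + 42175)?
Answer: √661203281843/3965 ≈ 205.08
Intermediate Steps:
p = -2319524/19825 (p = 1/19825 - 117 = -2319524/19825 ≈ -117.00)
√(p + 42175) = √(-2319524/19825 + 42175) = √(833799851/19825) = √661203281843/3965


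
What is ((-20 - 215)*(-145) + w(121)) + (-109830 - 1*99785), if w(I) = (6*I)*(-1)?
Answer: -176266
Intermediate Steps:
w(I) = -6*I
((-20 - 215)*(-145) + w(121)) + (-109830 - 1*99785) = ((-20 - 215)*(-145) - 6*121) + (-109830 - 1*99785) = (-235*(-145) - 726) + (-109830 - 99785) = (34075 - 726) - 209615 = 33349 - 209615 = -176266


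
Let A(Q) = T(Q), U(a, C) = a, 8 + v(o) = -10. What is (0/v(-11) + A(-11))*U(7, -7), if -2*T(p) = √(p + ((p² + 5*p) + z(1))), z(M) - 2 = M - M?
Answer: -7*√57/2 ≈ -26.424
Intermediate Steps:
v(o) = -18 (v(o) = -8 - 10 = -18)
z(M) = 2 (z(M) = 2 + (M - M) = 2 + 0 = 2)
T(p) = -√(2 + p² + 6*p)/2 (T(p) = -√(p + ((p² + 5*p) + 2))/2 = -√(p + (2 + p² + 5*p))/2 = -√(2 + p² + 6*p)/2)
A(Q) = -√(2 + Q² + 6*Q)/2
(0/v(-11) + A(-11))*U(7, -7) = (0/(-18) - √(2 + (-11)² + 6*(-11))/2)*7 = (0*(-1/18) - √(2 + 121 - 66)/2)*7 = (0 - √57/2)*7 = -√57/2*7 = -7*√57/2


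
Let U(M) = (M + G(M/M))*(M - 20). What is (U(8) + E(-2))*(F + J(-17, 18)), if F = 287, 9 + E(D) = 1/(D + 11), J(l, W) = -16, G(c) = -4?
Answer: -138752/9 ≈ -15417.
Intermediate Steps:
U(M) = (-20 + M)*(-4 + M) (U(M) = (M - 4)*(M - 20) = (-4 + M)*(-20 + M) = (-20 + M)*(-4 + M))
E(D) = -9 + 1/(11 + D) (E(D) = -9 + 1/(D + 11) = -9 + 1/(11 + D))
(U(8) + E(-2))*(F + J(-17, 18)) = ((80 + 8² - 24*8) + (-98 - 9*(-2))/(11 - 2))*(287 - 16) = ((80 + 64 - 192) + (-98 + 18)/9)*271 = (-48 + (⅑)*(-80))*271 = (-48 - 80/9)*271 = -512/9*271 = -138752/9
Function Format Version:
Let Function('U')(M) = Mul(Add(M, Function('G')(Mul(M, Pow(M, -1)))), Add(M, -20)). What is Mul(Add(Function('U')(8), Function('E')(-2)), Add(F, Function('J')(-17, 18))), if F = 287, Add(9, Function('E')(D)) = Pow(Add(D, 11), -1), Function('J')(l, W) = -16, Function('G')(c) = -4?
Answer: Rational(-138752, 9) ≈ -15417.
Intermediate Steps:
Function('U')(M) = Mul(Add(-20, M), Add(-4, M)) (Function('U')(M) = Mul(Add(M, -4), Add(M, -20)) = Mul(Add(-4, M), Add(-20, M)) = Mul(Add(-20, M), Add(-4, M)))
Function('E')(D) = Add(-9, Pow(Add(11, D), -1)) (Function('E')(D) = Add(-9, Pow(Add(D, 11), -1)) = Add(-9, Pow(Add(11, D), -1)))
Mul(Add(Function('U')(8), Function('E')(-2)), Add(F, Function('J')(-17, 18))) = Mul(Add(Add(80, Pow(8, 2), Mul(-24, 8)), Mul(Pow(Add(11, -2), -1), Add(-98, Mul(-9, -2)))), Add(287, -16)) = Mul(Add(Add(80, 64, -192), Mul(Pow(9, -1), Add(-98, 18))), 271) = Mul(Add(-48, Mul(Rational(1, 9), -80)), 271) = Mul(Add(-48, Rational(-80, 9)), 271) = Mul(Rational(-512, 9), 271) = Rational(-138752, 9)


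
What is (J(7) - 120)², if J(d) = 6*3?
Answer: 10404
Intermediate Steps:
J(d) = 18
(J(7) - 120)² = (18 - 120)² = (-102)² = 10404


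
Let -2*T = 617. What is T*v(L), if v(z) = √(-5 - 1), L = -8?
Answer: -617*I*√6/2 ≈ -755.67*I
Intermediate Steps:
v(z) = I*√6 (v(z) = √(-6) = I*√6)
T = -617/2 (T = -½*617 = -617/2 ≈ -308.50)
T*v(L) = -617*I*√6/2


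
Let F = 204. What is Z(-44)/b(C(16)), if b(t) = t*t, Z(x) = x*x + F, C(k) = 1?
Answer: 2140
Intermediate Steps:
Z(x) = 204 + x**2 (Z(x) = x*x + 204 = x**2 + 204 = 204 + x**2)
b(t) = t**2
Z(-44)/b(C(16)) = (204 + (-44)**2)/(1**2) = (204 + 1936)/1 = 2140*1 = 2140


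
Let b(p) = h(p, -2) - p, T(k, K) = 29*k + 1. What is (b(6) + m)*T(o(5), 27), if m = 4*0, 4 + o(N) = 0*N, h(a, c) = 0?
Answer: 690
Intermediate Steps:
o(N) = -4 (o(N) = -4 + 0*N = -4 + 0 = -4)
m = 0
T(k, K) = 1 + 29*k
b(p) = -p (b(p) = 0 - p = -p)
(b(6) + m)*T(o(5), 27) = (-1*6 + 0)*(1 + 29*(-4)) = (-6 + 0)*(1 - 116) = -6*(-115) = 690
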